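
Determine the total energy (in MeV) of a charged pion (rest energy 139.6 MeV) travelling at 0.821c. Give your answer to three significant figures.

β² = 0.674041, so γ = 1/√0.325959 = 1.7515.
Total energy: E = γmc² = 1.7515 × 139.6 MeV = 245 MeV.

245 MeV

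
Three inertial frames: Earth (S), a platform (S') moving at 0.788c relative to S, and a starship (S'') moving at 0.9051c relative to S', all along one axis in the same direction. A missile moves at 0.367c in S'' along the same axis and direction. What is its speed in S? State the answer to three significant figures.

First combine the missile and starship (S''→S'): u₁ = (0.367 + 0.9051)/(1 + 0.367×0.9051) = 1.2721/1.3321717 = 0.95491.
Then combine with the platform (S'→S): u = (0.95491 + 0.788)/(1 + 0.95491×0.788) = 1.74291/1.75246908 = 0.99455.

0.995c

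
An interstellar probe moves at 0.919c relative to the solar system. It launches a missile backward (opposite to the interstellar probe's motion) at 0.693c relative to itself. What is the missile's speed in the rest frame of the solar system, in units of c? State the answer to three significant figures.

In units of c, u = (u' + v)/(1 + u'v) with u' = −0.693 and v = 0.919.
Numerator: −0.693 + 0.919 = 0.226. Denominator: 1 + (−0.693)(0.919) = 0.363133.
u = 0.226/0.363133 = 0.62236, so the speed is 0.622c.

0.622c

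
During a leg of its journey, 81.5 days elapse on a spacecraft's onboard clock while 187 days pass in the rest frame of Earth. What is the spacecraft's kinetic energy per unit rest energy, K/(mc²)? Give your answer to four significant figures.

1.294

The time-dilation ratio gives γ = 187/81.5 = 2.29448.
Since K = (γ−1)mc², K/(mc²) = 2.29448 − 1 = 1.294.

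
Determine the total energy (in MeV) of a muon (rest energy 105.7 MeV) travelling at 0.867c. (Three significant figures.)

With β = 0.867, γ = 1/√(1 − 0.867²) = 1/√0.248311 = 2.0068.
Total energy: E = γmc² = 2.0068 × 105.7 MeV = 212 MeV.

212 MeV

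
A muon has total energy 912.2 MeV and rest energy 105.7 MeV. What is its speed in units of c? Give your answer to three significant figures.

γ = E/(mc²) = 912.2/105.7 = 8.6301.
β = √(1 − 1/γ²) = √(1 − 0.0134267) = √0.9865733 = 0.993.

0.993c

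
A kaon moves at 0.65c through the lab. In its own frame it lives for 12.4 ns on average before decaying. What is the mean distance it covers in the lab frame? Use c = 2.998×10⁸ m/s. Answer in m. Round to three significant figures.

With β = 0.65, γ = 1/√(1 − 0.65²) = 1/√0.5775 = 1.3159.
Lab-frame lifetime: Δt = γτ = 1.3159 × 12.4 ns = 16.317 ns.
Distance: d = vΔt = 0.65 × 2.998×10⁸ m/s × 1.6317×10^-8 s = 3.18 m.

3.18 m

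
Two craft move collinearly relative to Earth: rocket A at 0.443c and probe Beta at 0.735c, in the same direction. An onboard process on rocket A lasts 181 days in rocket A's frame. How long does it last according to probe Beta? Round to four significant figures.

200.8 days

Speed of rocket A in probe Beta's frame: u = (v_A − v_B)/(1 − v_A v_B/c²) = (0.443 − 0.735)/(1 − 0.443×0.735) = −0.292/0.674395 = −0.43298; |u| = 0.43298c.
γ for this relative speed: γ = 1/√(1 − 0.187472) = 1.1094.
Rocket A's interval is proper; time dilation gives Δt_B = γΔτ = 1.1094 × 181 days = 200.8 days.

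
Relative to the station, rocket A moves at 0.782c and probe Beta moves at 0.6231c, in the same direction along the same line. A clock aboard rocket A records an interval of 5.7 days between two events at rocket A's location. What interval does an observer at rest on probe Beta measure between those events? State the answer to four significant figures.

5.995 days

Transform rocket A's velocity into probe Beta's frame: (0.782 − 0.6231)/(1 − 0.782·0.6231) = 0.1589/0.5127358, so the relative speed is 0.30991c.
γ for this relative speed: γ = 1/√(1 − 0.0960442) = 1.0518.
Rocket A's interval is proper; time dilation gives Δt_B = γΔτ = 1.0518 × 5.7 days = 5.995 days.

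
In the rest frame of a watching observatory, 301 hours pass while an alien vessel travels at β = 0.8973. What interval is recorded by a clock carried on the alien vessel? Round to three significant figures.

133 hours

Lorentz factor: γ = (1 − 0.80514729)^(−1/2) = 2.2654.
The alien vessel's clock runs slow as seen from a watching observatory, so Δτ = Δt/γ = 301/2.2654 = 133 hours.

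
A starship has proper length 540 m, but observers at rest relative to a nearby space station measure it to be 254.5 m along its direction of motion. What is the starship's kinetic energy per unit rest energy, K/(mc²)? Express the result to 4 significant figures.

From L = L₀/γ: γ = 540/254.5 = 2.12181.
K/(mc²) = γ − 1 = 2.12181 − 1 = 1.122.

1.122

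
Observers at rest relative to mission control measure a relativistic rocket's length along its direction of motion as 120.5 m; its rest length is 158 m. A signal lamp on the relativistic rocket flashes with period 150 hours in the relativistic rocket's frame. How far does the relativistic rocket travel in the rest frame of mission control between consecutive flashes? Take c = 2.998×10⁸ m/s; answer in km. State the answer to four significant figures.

1.373×10^11 km

From L = L₀/γ: γ = 158/120.5 = 1.3112.
β = √(1 − 1/γ²) = 0.6468. Lab-frame period = γτ = 1.3112×150 hours = 196.68 hours. Distance = βc × γτ = 0.6468 × 2.998×10⁸ m/s × 708048 s = 1.3730×10^14 m = 1.373×10^11 km.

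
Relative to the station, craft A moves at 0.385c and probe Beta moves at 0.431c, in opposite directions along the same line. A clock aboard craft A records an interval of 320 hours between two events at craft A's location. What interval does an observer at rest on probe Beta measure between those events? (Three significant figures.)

448 hours

Speed of craft A in probe Beta's frame: u = (v_A + v_B)/(1 + v_A v_B/c²) = (0.385 + 0.431)/(1 + 0.385×0.431) = 0.816/1.165935 = 0.69987; |u| = 0.69987c.
At |u| = 0.69987c, γ = (1 − 0.489818)^(−1/2) = 1.4.
The clock on craft A records proper time, so probe Beta measures Δt = γΔτ = 1.4 × 320 = 448 hours.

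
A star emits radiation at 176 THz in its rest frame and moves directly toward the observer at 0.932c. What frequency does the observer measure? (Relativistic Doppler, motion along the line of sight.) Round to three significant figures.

Relativistic Doppler (source moving toward): f_obs = f_src · √((1+β)/(1−β)).
With β = 0.932: factor = √(1.932/0.068) = 5.3303.
f_obs = 176 × 5.3303 = 938 THz.

938 THz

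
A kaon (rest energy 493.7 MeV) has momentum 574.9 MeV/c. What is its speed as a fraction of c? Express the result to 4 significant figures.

pc/(mc²) = 574.9/493.7 = 1.1645 = βγ = β/√(1−β²).
So β² = x²/(1 + x²) with x = 1.1645: x² = 1.35606, β² = 1.35606/2.35606 = 0.575563, β = 0.7587.

0.7587c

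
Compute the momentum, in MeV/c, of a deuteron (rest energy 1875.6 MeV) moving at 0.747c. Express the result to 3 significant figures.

2110 MeV/c

β² = 0.558009, so γ = 1/√0.441991 = 1.5042.
Momentum: p = γβ·mc = 1.5042 × 0.747 × 1875.6 MeV/c = 2110 MeV/c.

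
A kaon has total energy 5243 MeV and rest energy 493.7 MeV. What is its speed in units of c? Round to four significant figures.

0.9956c

Total energy E = γmc² gives γ = 5243/493.7 = 10.62.
Hence β = √(1 − 1/γ²) = √(1 − 0.00886647) = √0.99113353 = 0.9956.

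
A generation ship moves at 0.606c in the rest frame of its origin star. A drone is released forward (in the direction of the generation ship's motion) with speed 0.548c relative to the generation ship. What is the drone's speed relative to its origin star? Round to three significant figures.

Relativistic velocity addition: u = (u' + v)/(1 + u'v/c²), with u' = 0.548c and v = 0.606c.
Numerator: 0.548 + 0.606 = 1.154. Denominator: 1 + (0.548)(0.606) = 1.332088.
u = 1.154/1.332088 = 0.86631, so the speed is 0.866c.

0.866c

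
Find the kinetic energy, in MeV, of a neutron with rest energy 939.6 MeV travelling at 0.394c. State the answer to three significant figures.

γ = 1/√(1 − β²) = 1/√(1 − 0.155236) = 1/√0.844764 = 1/0.91911 = 1.088009.
Kinetic energy: K = (γ − 1)mc² = (1.088009 − 1) × 939.6 MeV = 0.088009 × 939.6 = 82.7 MeV.

82.7 MeV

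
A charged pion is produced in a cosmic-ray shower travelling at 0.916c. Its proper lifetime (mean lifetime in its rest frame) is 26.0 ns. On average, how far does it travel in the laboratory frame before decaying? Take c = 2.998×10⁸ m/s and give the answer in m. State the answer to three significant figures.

17.8 m

γ = 1/√(1 − β²) = 1/√(1 − 0.839056) = 1/√0.160944 = 1/0.401178 = 2.4927.
Lab-frame lifetime: Δt = γτ = 2.4927 × 26.0 ns = 64.81 ns.
Distance: d = vΔt = 0.916 × 2.998×10⁸ m/s × 6.4810×10^-8 s = 17.8 m.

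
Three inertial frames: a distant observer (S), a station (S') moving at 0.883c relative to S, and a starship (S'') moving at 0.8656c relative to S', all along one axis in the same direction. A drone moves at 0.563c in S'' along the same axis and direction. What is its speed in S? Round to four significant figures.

0.9975c

First combine the drone and starship (S''→S'): u₁ = (0.563 + 0.8656)/(1 + 0.563×0.8656) = 1.4286/1.4873328 = 0.96051.
Then combine with the station (S'→S): u = (0.96051 + 0.883)/(1 + 0.96051×0.883) = 1.84351/1.84813033 = 0.9975.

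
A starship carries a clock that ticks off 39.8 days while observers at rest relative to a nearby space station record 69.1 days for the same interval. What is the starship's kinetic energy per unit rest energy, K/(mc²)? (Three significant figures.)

0.736

From Δt = γΔτ: γ = 69.1/39.8 = 1.73618.
K/(mc²) = γ − 1 = 1.73618 − 1 = 0.736.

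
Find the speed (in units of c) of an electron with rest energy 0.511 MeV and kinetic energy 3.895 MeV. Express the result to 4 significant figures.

0.9933c

K = (γ−1)mc², so γ = 1 + 3.895/0.511 = 8.6223.
Then v/c = √(1 − γ⁻²) = √(1 − 0.013451) = √0.986549 = 0.9933.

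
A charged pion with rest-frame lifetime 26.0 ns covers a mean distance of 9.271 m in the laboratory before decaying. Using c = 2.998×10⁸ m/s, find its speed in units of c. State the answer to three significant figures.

Let x = d/(cτ) = 9.271 m / (2.998×10⁸ m/s × 2.600×10^-8 s) = 1.1894. Since d = βγcτ, x = βγ = β/√(1−β²).
Solving: β² = x²/(1+x²) = 1.41467/2.41467 = 0.585865, so β = 0.765.

0.765c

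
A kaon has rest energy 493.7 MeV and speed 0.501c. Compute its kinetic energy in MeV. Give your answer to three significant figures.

76.8 MeV

γ = 1/√(1 − β²) = 1/√(1 − 0.251001) = 1/√0.748999 = 1/0.865447 = 1.15547.
Kinetic energy: K = (γ − 1)mc² = (1.15547 − 1) × 493.7 MeV = 0.15547 × 493.7 = 76.8 MeV.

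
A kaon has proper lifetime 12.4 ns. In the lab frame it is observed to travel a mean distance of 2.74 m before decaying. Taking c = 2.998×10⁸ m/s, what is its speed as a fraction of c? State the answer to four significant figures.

0.5933c

d = βγcτ ⇒ βγ = d/(cτ) = 2.740 m / (3.71752 m) = 0.73705.
β = (βγ)/√(1+(βγ)²) = 0.73705/√1.543243 = 0.5933.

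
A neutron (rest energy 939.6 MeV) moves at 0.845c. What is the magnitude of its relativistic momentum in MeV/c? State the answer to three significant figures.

1480 MeV/c

With β = 0.845, γ = 1/√(1 − 0.845²) = 1/√0.285975 = 1.87.
Momentum: p = γβ·mc = 1.87 × 0.845 × 939.6 MeV/c = 1480 MeV/c.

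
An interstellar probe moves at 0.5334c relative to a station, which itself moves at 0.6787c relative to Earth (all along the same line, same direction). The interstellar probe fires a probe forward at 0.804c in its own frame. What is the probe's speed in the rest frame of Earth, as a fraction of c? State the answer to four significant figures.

0.9874c

Apply u = (u'+v)/(1+u'v) twice. Probe in the station frame: (0.804+0.5334)/(1+0.804·0.5334) = 1.3374/1.4288536 = 0.936c.
That velocity, transformed to the rest frame of Earth: (0.936+0.6787)/(1+0.936·0.6787) = 1.6147/1.6352632 = 0.98743c.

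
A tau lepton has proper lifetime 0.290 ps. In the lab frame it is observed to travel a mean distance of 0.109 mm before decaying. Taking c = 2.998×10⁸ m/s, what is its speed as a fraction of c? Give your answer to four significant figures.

0.7818c

d = βγcτ ⇒ βγ = d/(cτ) = 1.090×10^-4 m / (8.6942×10^-5 m) = 1.2537.
β = (βγ)/√(1+(βγ)²) = 1.2537/√2.57176 = 0.7818.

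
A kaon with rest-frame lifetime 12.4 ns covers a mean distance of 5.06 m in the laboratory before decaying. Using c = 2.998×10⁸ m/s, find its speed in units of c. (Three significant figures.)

d = βγcτ ⇒ βγ = d/(cτ) = 5.060 m / (3.71752 m) = 1.3611.
β = (βγ)/√(1+(βγ)²) = 1.3611/√2.85259 = 0.806.

0.806c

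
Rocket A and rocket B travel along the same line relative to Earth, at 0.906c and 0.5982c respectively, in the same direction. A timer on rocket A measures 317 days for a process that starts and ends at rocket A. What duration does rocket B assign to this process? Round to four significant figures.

428.1 days

The velocity of rocket A relative to rocket B is (0.906 − 0.5982)c / (1 − 0.906×0.5982) = 0.67201c; relative speed 0.67201c.
γ for this relative speed: γ = 1/√(1 − 0.451597) = 1.3504.
The clock on rocket A records proper time, so rocket B measures Δt = γΔτ = 1.3504 × 317 = 428.1 days.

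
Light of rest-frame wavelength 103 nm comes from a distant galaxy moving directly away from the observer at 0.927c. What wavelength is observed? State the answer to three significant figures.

Relativistic Doppler for wavelength: λ_obs = λ_src · √((1+β)/(1−β)).
With β = 0.927: factor = √(1.927/0.073) = 5.1378.
λ_obs = 103 × 5.1378 = 529 nm.

529 nm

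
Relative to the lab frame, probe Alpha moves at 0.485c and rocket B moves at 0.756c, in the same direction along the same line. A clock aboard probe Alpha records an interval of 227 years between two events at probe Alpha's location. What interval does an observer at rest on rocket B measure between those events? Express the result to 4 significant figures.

The velocity of probe Alpha relative to rocket B is (0.485 − 0.756)c / (1 − 0.485×0.756) = −0.42789c; relative speed 0.42789c.
γ for this relative speed: γ = 1/√(1 − 0.18309) = 1.1064.
The clock on probe Alpha records proper time, so rocket B measures Δt = γΔτ = 1.1064 × 227 = 251.2 years.

251.2 years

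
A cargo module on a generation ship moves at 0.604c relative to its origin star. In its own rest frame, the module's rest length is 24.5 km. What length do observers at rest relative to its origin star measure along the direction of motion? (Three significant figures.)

19.5 km

With β = 0.604, γ = 1/√(1 − 0.604²) = 1/√0.635184 = 1.2547.
Along the direction of motion the measured length is L₀/γ = 24.5/1.2547 = 19.5 km.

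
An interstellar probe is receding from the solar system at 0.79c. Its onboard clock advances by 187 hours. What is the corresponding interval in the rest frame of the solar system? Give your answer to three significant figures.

Lorentz factor: γ = (1 − 0.6241)^(−1/2) = 1.631.
The onboard clock measures proper time, so the interval in the rest frame of the solar system is dilated: Δt = γ·Δτ = 1.631 × 187 hours = 305 hours.

305 hours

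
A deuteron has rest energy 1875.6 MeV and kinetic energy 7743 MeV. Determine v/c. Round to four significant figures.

0.9808

K = (γ−1)mc², so γ = 1 + 7743/1875.6 = 5.1283.
Then v/c = √(1 − γ⁻²) = √(1 − 0.0380236) = √0.9619764 = 0.9808.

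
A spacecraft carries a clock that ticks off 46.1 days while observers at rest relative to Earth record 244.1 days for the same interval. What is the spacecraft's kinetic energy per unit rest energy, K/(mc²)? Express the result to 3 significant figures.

4.30

The time-dilation ratio gives γ = 244.1/46.1 = 5.29501.
K/(mc²) = γ − 1 = 5.29501 − 1 = 4.30.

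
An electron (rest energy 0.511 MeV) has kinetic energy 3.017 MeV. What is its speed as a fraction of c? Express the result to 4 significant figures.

0.9895c

K = (γ−1)mc², so γ = 1 + 3.017/0.511 = 6.9041.
Then v/c = √(1 − γ⁻²) = √(1 − 0.0209791) = √0.9790209 = 0.9895.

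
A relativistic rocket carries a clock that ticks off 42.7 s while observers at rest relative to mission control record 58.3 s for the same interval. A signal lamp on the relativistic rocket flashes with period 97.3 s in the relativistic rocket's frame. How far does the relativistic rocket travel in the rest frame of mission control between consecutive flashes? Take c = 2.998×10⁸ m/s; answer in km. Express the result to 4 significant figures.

2.712×10^7 km

The time-dilation ratio gives γ = 58.3/42.7 = 1.36534.
β = √(1 − 1/γ²) = 0.68085. Lab-frame period = γτ = 1.36534×97.3 s = 132.85 s. Distance = βc × γτ = 0.68085 × 2.998×10⁸ m/s × 132.85 s = 2.7117×10^10 m = 2.712×10^7 km.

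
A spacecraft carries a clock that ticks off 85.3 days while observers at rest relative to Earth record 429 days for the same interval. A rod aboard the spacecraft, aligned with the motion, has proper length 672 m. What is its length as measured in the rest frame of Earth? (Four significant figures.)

133.6 m

From Δt = γΔτ: γ = 429/85.3 = 5.02931.
The rod contracts by the same γ: 672 m / 5.02931 = 133.6 m.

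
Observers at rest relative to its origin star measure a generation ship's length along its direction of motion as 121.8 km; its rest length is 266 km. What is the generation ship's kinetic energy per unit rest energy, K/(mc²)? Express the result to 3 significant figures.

1.18

Length contraction gives γ = L₀/L = 266/121.8 = 2.18391.
K/(mc²) = γ − 1 = 2.18391 − 1 = 1.18.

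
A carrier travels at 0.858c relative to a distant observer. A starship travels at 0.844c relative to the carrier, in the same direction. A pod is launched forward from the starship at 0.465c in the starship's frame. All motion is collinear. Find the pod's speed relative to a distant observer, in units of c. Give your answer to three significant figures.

First combine the pod and starship (S''→S'): u₁ = (0.465 + 0.844)/(1 + 0.465×0.844) = 1.309/1.39246 = 0.94006.
Then combine with the carrier (S'→S): u = (0.94006 + 0.858)/(1 + 0.94006×0.858) = 1.79806/1.80657148 = 0.99529.

0.995c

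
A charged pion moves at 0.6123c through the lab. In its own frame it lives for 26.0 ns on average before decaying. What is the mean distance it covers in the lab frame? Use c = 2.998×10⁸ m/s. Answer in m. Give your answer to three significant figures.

6.04 m

γ = 1/√(1 − β²) = 1/√(1 − 0.37491129) = 1/√0.62508871 = 1/0.790626 = 1.2648.
Lab-frame lifetime: Δt = γτ = 1.2648 × 26.0 ns = 32.885 ns.
Distance: d = vΔt = 0.6123 × 2.998×10⁸ m/s × 3.2885×10^-8 s = 6.04 m.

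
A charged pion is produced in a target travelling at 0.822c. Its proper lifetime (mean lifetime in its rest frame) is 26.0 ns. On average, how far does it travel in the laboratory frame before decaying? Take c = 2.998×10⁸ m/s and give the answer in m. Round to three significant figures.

11.3 m

γ = 1/√(1 − β²) = 1/√(1 − 0.675684) = 1/√0.324316 = 1/0.569487 = 1.756.
Lab-frame lifetime: Δt = γτ = 1.756 × 26.0 ns = 45.656 ns.
Distance: d = vΔt = 0.822 × 2.998×10⁸ m/s × 4.5656×10^-8 s = 11.3 m.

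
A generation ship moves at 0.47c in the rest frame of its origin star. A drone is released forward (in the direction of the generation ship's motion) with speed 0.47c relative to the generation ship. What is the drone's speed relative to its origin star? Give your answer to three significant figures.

In units of c, u = (u' + v)/(1 + u'v) with u' = 0.47 and v = 0.47.
Numerator: 0.47 + 0.47 = 0.94. Denominator: 1 + (0.47)(0.47) = 1.2209.
u = 0.94/1.2209 = 0.76992, so the speed is 0.770c.

0.770c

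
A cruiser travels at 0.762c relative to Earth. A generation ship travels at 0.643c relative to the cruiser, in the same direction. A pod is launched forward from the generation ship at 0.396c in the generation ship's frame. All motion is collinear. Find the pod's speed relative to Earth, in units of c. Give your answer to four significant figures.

0.9749c

Compose velocities in two stages. Stage 1 (into S'): u₁ = (0.396+0.643)/(1+0.396×0.643) = 0.82813.
Stage 2 (into S): u = (0.82813+0.762)/(1+0.82813×0.762) = 0.97492, so the speed is 0.9749c.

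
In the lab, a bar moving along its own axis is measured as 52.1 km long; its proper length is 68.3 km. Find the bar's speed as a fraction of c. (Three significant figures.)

0.647c

Length contraction gives γ = L₀/L = 68.3/52.1 = 1.3109.
β = √(1 − 1/γ²) = √0.418083 = 0.647.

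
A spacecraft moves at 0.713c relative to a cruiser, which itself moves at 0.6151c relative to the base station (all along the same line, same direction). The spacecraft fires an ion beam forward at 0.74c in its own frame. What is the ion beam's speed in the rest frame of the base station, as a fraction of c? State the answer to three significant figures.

0.988c

Apply u = (u'+v)/(1+u'v) twice. Ion beam in the cruiser frame: (0.74+0.713)/(1+0.74·0.713) = 1.453/1.52762 = 0.95115c.
That velocity, transformed to the rest frame of the base station: (0.95115+0.6151)/(1+0.95115·0.6151) = 1.56625/1.585052365 = 0.98814c.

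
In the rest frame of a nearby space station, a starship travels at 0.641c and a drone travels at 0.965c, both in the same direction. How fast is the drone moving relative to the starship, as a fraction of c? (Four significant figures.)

0.8494c

Transform to the starship's frame: u' = (u − v)/(1 − uv/c²).
u' = (0.965 − 0.641)/(1 − 0.965×0.641) = 0.324/0.381435 = 0.84942.
Speed in the starship's frame: 0.8494c (in the same direction).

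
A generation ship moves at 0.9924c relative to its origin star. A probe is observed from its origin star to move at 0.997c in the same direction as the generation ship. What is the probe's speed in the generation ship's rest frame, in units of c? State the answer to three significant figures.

0.435c

Transform to the generation ship's frame: u' = (u − v)/(1 − uv/c²).
u' = (0.997 − 0.9924)/(1 − 0.997×0.9924) = 0.0046/0.0105772 = 0.4349.
Speed in the generation ship's frame: 0.435c (in the same direction).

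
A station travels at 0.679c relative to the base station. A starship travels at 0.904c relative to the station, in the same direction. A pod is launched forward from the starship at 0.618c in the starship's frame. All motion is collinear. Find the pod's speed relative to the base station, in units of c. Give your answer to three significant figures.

First combine the pod and starship (S''→S'): u₁ = (0.618 + 0.904)/(1 + 0.618×0.904) = 1.522/1.558672 = 0.97647.
Then combine with the station (S'→S): u = (0.97647 + 0.679)/(1 + 0.97647×0.679) = 1.65547/1.66302313 = 0.99546.

0.995c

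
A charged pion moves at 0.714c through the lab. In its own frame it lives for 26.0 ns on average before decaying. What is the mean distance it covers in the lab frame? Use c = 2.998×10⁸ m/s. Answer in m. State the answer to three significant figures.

β² = 0.509796, so γ = 1/√0.490204 = 1.4283.
Lab-frame lifetime: Δt = γτ = 1.4283 × 26.0 ns = 37.136 ns.
Distance: d = vΔt = 0.714 × 2.998×10⁸ m/s × 3.7136×10^-8 s = 7.95 m.

7.95 m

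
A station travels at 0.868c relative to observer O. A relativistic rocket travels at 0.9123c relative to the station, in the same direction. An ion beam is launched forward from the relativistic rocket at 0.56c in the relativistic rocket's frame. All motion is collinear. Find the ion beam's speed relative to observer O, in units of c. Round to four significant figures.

First combine the ion beam and relativistic rocket (S''→S'): u₁ = (0.56 + 0.9123)/(1 + 0.56×0.9123) = 1.4723/1.510888 = 0.97446.
Then combine with the station (S'→S): u = (0.97446 + 0.868)/(1 + 0.97446×0.868) = 1.84246/1.84583128 = 0.99817.

0.9982c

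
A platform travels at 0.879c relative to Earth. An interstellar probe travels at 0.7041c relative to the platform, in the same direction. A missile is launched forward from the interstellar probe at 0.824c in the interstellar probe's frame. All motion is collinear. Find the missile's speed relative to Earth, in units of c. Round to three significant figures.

First combine the missile and interstellar probe (S''→S'): u₁ = (0.824 + 0.7041)/(1 + 0.824×0.7041) = 1.5281/1.5801784 = 0.96704.
Then combine with the platform (S'→S): u = (0.96704 + 0.879)/(1 + 0.96704×0.879) = 1.84604/1.85002816 = 0.99784.

0.998c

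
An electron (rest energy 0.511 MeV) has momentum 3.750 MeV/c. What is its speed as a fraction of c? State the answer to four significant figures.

0.9908c

βγ = pc/(mc²) = 3.750/0.511 = 7.3386.
Since γ² = 1 + (βγ)² = 54.855, γ = √54.855 = 7.40642, and β = (βγ)/γ = 7.3386/7.40642 = 0.9908.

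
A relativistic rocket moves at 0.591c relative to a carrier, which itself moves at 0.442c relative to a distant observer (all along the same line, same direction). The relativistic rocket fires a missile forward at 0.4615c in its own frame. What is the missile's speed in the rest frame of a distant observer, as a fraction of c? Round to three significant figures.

Compose velocities in two stages. Stage 1 (into S'): u₁ = (0.4615+0.591)/(1+0.4615×0.591) = 0.82695.
Stage 2 (into S): u = (0.82695+0.442)/(1+0.82695×0.442) = 0.92929, so the speed is 0.929c.

0.929c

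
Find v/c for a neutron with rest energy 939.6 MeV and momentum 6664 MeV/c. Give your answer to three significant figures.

pc/(mc²) = 6664/939.6 = 7.0924 = βγ = β/√(1−β²).
So β² = x²/(1 + x²) with x = 7.0924: x² = 50.3021, β² = 50.3021/51.3021 = 0.980508, β = 0.990.

0.990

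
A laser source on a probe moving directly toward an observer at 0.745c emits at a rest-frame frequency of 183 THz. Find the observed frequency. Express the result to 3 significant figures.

Relativistic Doppler (source moving toward): f_obs = f_src · √((1+β)/(1−β)).
With β = 0.745: factor = √(1.745/0.255) = 2.6159.
f_obs = 183 × 2.6159 = 479 THz.

479 THz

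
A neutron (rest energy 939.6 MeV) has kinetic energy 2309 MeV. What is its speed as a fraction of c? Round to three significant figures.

K = (γ−1)mc², so γ = 1 + 2309/939.6 = 3.4574.
Then v/c = √(1 − γ⁻²) = √(1 − 0.0836567) = √0.9163433 = 0.957.

0.957c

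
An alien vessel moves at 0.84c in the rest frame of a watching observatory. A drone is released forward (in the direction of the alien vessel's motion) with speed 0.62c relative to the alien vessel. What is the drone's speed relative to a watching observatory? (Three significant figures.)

Relativistic velocity addition: u = (u' + v)/(1 + u'v/c²), with u' = 0.62c and v = 0.84c.
Numerator: 0.62 + 0.84 = 1.46. Denominator: 1 + (0.62)(0.84) = 1.5208.
u = 1.46/1.5208 = 0.96002, so the speed is 0.960c.

0.960c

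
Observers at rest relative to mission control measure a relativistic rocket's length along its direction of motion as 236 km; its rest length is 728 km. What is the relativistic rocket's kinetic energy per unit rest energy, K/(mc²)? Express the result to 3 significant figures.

2.08

γ = L₀/L = 728/236 = 3.08475.
K/(mc²) = γ − 1 = 3.08475 − 1 = 2.08.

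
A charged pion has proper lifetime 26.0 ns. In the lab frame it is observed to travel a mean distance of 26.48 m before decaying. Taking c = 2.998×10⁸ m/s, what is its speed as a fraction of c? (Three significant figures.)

Let x = d/(cτ) = 26.48 m / (2.998×10⁸ m/s × 2.600×10^-8 s) = 3.3971. Since d = βγcτ, x = βγ = β/√(1−β²).
Solving: β² = x²/(1+x²) = 11.5403/12.5403 = 0.920257, so β = 0.959.

0.959c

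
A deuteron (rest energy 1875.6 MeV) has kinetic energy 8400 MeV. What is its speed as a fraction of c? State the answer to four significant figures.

0.9832c

K = (γ−1)mc², so γ = 1 + 8400/1875.6 = 5.4786.
Then v/c = √(1 − γ⁻²) = √(1 − 0.0333166) = √0.9666834 = 0.9832.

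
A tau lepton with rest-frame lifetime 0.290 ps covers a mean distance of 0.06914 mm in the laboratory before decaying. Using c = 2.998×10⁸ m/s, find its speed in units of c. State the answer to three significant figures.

d = βγcτ ⇒ βγ = d/(cτ) = 6.914×10^-5 m / (8.6942×10^-5 m) = 0.79524.
β = (βγ)/√(1+(βγ)²) = 0.79524/√1.632407 = 0.622.

0.622c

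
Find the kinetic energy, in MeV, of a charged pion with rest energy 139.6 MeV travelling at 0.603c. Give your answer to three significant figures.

With β = 0.603, γ = 1/√(1 − 0.603²) = 1/√0.636391 = 1.25354.
Kinetic energy: K = (γ − 1)mc² = (1.25354 − 1) × 139.6 MeV = 0.25354 × 139.6 = 35.4 MeV.

35.4 MeV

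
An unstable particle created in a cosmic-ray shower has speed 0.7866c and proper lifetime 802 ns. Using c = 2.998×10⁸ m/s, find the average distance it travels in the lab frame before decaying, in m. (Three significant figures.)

Lorentz factor: γ = (1 − 0.61873956)^(−1/2) = 1.6195.
Lab-frame lifetime: Δt = γτ = 1.6195 × 802 ns = 1298.8 ns.
Distance: d = vΔt = 0.7866 × 2.998×10⁸ m/s × 1.2988×10^-6 s = 306 m.

306 m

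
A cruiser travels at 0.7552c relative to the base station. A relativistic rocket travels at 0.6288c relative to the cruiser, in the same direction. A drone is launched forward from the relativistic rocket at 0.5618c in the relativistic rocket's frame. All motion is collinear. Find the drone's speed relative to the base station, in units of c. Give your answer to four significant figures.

0.9823c

First combine the drone and relativistic rocket (S''→S'): u₁ = (0.5618 + 0.6288)/(1 + 0.5618×0.6288) = 1.1906/1.35325984 = 0.8798.
Then combine with the cruiser (S'→S): u = (0.8798 + 0.7552)/(1 + 0.8798×0.7552) = 1.635/1.66442496 = 0.98232.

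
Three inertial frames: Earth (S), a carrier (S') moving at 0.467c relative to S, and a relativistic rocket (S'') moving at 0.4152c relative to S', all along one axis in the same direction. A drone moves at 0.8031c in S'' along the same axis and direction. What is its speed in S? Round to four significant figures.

0.9677c

First combine the drone and relativistic rocket (S''→S'): u₁ = (0.8031 + 0.4152)/(1 + 0.8031×0.4152) = 1.2183/1.33344712 = 0.91365.
Then combine with the carrier (S'→S): u = (0.91365 + 0.467)/(1 + 0.91365×0.467) = 1.38065/1.42667455 = 0.96774.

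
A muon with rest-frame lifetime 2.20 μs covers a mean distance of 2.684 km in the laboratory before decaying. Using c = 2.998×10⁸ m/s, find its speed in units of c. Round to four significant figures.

Let x = d/(cτ) = 2684 m / (2.998×10⁸ m/s × 2.200×10^-6 s) = 4.0694. Since d = βγcτ, x = βγ = β/√(1−β²).
Solving: β² = x²/(1+x²) = 16.56/17.56 = 0.943052, so β = 0.9711.

0.9711c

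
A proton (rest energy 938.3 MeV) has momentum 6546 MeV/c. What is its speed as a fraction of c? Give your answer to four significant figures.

0.9899c

pc/(mc²) = 6546/938.3 = 6.9764 = βγ = β/√(1−β²).
So β² = x²/(1 + x²) with x = 6.9764: x² = 48.6702, β² = 48.6702/49.6702 = 0.979867, β = 0.9899.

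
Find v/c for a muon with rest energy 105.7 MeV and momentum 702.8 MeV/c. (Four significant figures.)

0.9889

βγ = pc/(mc²) = 702.8/105.7 = 6.649.
Since γ² = 1 + (βγ)² = 45.2092, γ = √45.2092 = 6.72378, and β = (βγ)/γ = 6.649/6.72378 = 0.9889.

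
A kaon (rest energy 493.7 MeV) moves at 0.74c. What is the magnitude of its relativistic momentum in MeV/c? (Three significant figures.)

With β = 0.74, γ = 1/√(1 − 0.74²) = 1/√0.4524 = 1.4868.
Momentum: p = γβ·mc = 1.4868 × 0.74 × 493.7 MeV/c = 543 MeV/c.

543 MeV/c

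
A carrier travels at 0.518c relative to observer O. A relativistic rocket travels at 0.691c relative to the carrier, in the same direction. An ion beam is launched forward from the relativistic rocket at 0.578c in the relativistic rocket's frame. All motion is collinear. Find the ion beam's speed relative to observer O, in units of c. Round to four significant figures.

0.9694c

Compose velocities in two stages. Stage 1 (into S'): u₁ = (0.578+0.691)/(1+0.578×0.691) = 0.90682.
Stage 2 (into S): u = (0.90682+0.518)/(1+0.90682×0.518) = 0.96944, so the speed is 0.9694c.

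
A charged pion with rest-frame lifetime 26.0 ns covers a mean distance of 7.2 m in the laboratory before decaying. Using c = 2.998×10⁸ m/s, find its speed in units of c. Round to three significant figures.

Lab distance = (lab lifetime)·v = γτ·βc, so βγ = d/(cτ) = 7.200/(2.998×10⁸ × 2.600×10^-8) = 0.92369.
With βγ = 0.92369: γ² = 1 + (βγ)² = 1.853203, and β = (βγ)/γ = 0.92369/1.36132 = 0.679.

0.679c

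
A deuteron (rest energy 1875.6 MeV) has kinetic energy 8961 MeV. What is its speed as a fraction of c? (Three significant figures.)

K = (γ−1)mc², so γ = 1 + 8961/1875.6 = 5.7777.
Then v/c = √(1 − γ⁻²) = √(1 − 0.0299564) = √0.9700436 = 0.985.

0.985c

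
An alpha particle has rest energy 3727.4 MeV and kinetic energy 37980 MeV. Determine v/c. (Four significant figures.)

K = (γ−1)mc², so γ = 1 + 37980/3727.4 = 11.189.
Then v/c = √(1 − γ⁻²) = √(1 − 0.00798762) = √0.99201238 = 0.9960.

0.9960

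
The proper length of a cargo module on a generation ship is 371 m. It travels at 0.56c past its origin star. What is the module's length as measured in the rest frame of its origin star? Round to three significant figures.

γ = 1/√(1 − β²) = 1/√(1 − 0.3136) = 1/√0.6864 = 1/0.828493 = 1.207.
Length contraction: L = L₀/γ = 371/1.207 = 307 m.

307 m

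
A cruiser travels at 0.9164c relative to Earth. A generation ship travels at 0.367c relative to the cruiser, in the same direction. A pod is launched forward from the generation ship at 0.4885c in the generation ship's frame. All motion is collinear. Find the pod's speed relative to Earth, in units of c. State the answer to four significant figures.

0.9862c

Compose velocities in two stages. Stage 1 (into S'): u₁ = (0.4885+0.367)/(1+0.4885×0.367) = 0.72544.
Stage 2 (into S): u = (0.72544+0.9164)/(1+0.72544×0.9164) = 0.98621, so the speed is 0.9862c.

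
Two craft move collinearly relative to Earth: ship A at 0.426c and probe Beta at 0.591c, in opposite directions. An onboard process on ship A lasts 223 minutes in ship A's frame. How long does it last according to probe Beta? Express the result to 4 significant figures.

382.5 minutes

Speed of ship A in probe Beta's frame: u = (v_A + v_B)/(1 + v_A v_B/c²) = (0.426 + 0.591)/(1 + 0.426×0.591) = 1.017/1.251766 = 0.81245; |u| = 0.81245c.
At |u| = 0.81245c, γ = (1 − 0.660075)^(−1/2) = 1.7152.
Ship A's interval is proper; time dilation gives Δt_B = γΔτ = 1.7152 × 223 minutes = 382.5 minutes.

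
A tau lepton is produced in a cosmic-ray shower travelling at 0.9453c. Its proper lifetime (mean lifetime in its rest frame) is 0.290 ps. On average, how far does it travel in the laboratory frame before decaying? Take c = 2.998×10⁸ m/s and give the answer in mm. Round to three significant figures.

γ = 1/√(1 − β²) = 1/√(1 − 0.89359209) = 1/√0.10640791 = 1/0.326202 = 3.0656.
Lab-frame lifetime: Δt = γτ = 3.0656 × 0.290 ps = 0.88902 ps.
Distance: d = vΔt = 0.9453 × 2.998×10⁸ m/s × 8.8902×10^-13 s = 2.52×10^-4 m = 0.252 mm.

0.252 mm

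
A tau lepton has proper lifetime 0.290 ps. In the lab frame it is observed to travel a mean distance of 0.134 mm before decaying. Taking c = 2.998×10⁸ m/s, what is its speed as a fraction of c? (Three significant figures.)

d = βγcτ ⇒ βγ = d/(cτ) = 1.340×10^-4 m / (8.6942×10^-5 m) = 1.5413.
β = (βγ)/√(1+(βγ)²) = 1.5413/√3.37561 = 0.839.

0.839c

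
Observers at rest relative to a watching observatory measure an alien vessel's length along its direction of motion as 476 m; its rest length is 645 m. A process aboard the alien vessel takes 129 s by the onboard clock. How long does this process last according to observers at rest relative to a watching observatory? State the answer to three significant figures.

Length contraction gives γ = L₀/L = 645/476 = 1.35504.
Δt = γΔτ = 1.35504 × 129 = 175 s.

175 s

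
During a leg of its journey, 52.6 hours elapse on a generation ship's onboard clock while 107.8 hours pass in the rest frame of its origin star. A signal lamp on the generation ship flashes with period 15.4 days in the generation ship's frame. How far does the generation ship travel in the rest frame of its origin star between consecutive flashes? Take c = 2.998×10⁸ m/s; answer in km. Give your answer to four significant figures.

7.136×10^11 km

From Δt = γΔτ: γ = 107.8/52.6 = 2.04943.
β = √(1 − 1/γ²) = 0.87288. Lab-frame period = γτ = 2.04943×15.4 days = 31.561 days. Distance = βc × γτ = 0.87288 × 2.998×10⁸ m/s × 2726870.4 s = 7.1359×10^14 m = 7.136×10^11 km.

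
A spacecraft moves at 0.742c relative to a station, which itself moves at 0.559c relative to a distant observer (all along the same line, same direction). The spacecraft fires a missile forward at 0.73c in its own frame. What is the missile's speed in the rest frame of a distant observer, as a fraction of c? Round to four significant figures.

First combine the missile and spacecraft (S''→S'): u₁ = (0.73 + 0.742)/(1 + 0.73×0.742) = 1.472/1.54166 = 0.95481.
Then combine with the station (S'→S): u = (0.95481 + 0.559)/(1 + 0.95481×0.559) = 1.51381/1.53373879 = 0.98701.

0.9870c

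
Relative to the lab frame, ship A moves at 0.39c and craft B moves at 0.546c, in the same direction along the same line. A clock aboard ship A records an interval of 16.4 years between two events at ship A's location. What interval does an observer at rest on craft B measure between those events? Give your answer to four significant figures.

16.73 years

Speed of ship A in craft B's frame: u = (v_A − v_B)/(1 − v_A v_B/c²) = (0.39 − 0.546)/(1 − 0.39×0.546) = −0.156/0.78706 = −0.19821; |u| = 0.19821c.
At |u| = 0.19821c, γ = (1 − 0.0392872)^(−1/2) = 1.0202.
Ship A's interval is proper; time dilation gives Δt_B = γΔτ = 1.0202 × 16.4 years = 16.73 years.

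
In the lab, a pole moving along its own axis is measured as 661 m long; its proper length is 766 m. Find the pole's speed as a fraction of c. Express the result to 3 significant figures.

Length contraction gives γ = L₀/L = 766/661 = 1.1589.
β = √(1 − 1/γ²) = √0.255426 = 0.505.

0.505c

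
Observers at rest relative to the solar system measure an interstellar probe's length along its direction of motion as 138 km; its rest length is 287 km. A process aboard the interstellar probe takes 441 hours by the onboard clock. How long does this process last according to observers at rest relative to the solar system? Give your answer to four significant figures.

917.2 hours

Length contraction gives γ = L₀/L = 287/138 = 2.07971.
Δt = γΔτ = 2.07971 × 441 = 917.2 hours.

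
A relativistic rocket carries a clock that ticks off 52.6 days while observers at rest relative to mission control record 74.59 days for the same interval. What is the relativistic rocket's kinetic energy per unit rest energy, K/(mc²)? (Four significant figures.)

γ = Δt/Δτ = 74.59/52.6 = 1.41806.
Since K = (γ−1)mc², K/(mc²) = 1.41806 − 1 = 0.4181.

0.4181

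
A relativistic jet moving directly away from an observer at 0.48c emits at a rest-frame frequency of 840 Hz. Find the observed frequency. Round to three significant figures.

Relativistic Doppler (source moving away): f_obs = f_src · √((1−β)/(1+β)).
With β = 0.48: factor = √(0.52/1.48) = 0.59275.
f_obs = 840 × 0.59275 = 498 Hz.

498 Hz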